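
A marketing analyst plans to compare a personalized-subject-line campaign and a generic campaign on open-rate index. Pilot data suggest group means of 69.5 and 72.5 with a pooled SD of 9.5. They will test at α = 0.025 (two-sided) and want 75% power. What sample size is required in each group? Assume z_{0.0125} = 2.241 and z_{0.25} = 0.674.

n = 171 per group

Cohen's d = |M₁ − M₂| / SD_pooled = |69.5 − 72.5| / 9.5 = 3.0 / 9.5 = 0.316.
For two independent groups with equal n: n = 2·((z_{α/2} + z_β) / d)².
z_{α/2} + z_β = 2.241 + 0.674 = 2.915.
n = 2 × (2.915 / 0.316)² = 2 × 9.225² = 2 × 85.09 = 170.2.
Round up to the next whole participant.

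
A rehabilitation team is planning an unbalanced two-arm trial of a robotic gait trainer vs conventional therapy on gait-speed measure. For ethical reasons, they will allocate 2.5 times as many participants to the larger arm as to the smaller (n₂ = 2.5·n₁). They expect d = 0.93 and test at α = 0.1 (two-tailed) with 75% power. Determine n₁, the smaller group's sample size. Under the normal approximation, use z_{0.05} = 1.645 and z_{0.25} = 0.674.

n₁ = 9

With allocation ratio k = n₂/n₁ = 2.5, Var(x̄₁−x̄₂) = σ²(1/n₁ + 1/(k·n₁)) = σ²·(k+1)/(k·n₁).
So n₁ = (1 + 1/k)·((z_{α/2} + z_β)/d)² = 1.400 × (2.319/0.93)².
n₁ = 1.400 × 6.22 = 8.7.
Round up: n₁ = 9, giving n₂ = ⌈2.5 × 9⌉ = ⌈22.5⌉ = 23.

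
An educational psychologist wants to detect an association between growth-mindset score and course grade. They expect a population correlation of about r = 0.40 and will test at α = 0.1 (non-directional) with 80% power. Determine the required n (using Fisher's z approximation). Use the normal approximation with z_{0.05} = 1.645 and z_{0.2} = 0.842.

Fisher's z: C = ½·ln((1+r)/(1−r)) = ½·ln(2.3333) = 0.4236.
n = ((z_{α/2} + z_β)/C)² + 3.
(1.645 + 0.842) / 0.4236 = 2.487 / 0.4236 = 5.871.
n = 5.871² + 3 = 34.47 + 3 = 37.5.
Round up.

n = 38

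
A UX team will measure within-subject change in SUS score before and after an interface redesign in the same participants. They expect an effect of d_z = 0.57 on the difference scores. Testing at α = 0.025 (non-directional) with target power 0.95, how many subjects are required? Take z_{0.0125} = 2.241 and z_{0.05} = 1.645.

n = 47 pairs

For a paired (one-sample on differences) test: n = ((z_{α/2} + z_β) / d)².
z_{α/2} + z_β = 2.241 + 1.645 = 3.886.
n = (3.886 / 0.57)² = 6.818² = 46.48.
Round up.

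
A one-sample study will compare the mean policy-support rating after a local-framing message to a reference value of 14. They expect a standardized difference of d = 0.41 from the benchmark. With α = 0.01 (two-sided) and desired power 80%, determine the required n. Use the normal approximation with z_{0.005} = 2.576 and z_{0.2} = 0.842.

For a one-sample test: n = ((z_{α/2} + z_β) / d)².
z_{α/2} + z_β = 2.576 + 0.842 = 3.418.
n = (3.418 / 0.41)² = 8.337² = 69.50.
Round up.

n = 70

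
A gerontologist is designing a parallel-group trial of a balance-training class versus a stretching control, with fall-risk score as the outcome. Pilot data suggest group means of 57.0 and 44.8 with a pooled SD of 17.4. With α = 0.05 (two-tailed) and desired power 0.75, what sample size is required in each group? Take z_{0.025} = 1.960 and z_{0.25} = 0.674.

Cohen's d = |M₁ − M₂| / SD_pooled = |57.0 − 44.8| / 17.4 = 12.2 / 17.4 = 0.701.
For two independent groups with equal n: n = 2·((z_{α/2} + z_β) / d)².
z_{α/2} + z_β = 1.960 + 0.674 = 2.634.
n = 2 × (2.634 / 0.701)² = 2 × 3.757² = 2 × 14.12 = 28.2.
Round up to the next whole participant.

n = 29 per group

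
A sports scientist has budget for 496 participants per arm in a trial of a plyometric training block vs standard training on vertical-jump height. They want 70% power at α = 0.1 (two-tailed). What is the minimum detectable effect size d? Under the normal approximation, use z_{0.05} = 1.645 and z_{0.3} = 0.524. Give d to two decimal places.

d_min ≈ 0.14

For two independent groups of n = 496 each: d_min = (z_{α/2} + z_β)·√(2/n).
z-sum = 1.645 + 0.524 = 2.169.
d_min = 2.169 × √(2/496) = 2.169 × 0.0635 = 0.138.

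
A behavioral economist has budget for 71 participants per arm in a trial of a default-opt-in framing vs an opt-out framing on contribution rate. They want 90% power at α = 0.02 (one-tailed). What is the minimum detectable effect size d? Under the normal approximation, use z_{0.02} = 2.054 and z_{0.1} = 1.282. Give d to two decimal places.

For two independent groups of n = 71 each: d_min = (z_{α} + z_β)·√(2/n).
z-sum = 2.054 + 1.282 = 3.336.
d_min = 3.336 × √(2/71) = 3.336 × 0.1678 = 0.560.

d_min ≈ 0.56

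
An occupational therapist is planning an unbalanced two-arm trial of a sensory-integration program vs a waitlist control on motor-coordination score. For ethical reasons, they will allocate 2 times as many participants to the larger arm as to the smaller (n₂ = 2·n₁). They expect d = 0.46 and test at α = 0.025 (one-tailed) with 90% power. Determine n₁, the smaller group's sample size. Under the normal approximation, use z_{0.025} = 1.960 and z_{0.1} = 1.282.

n₁ = 75

With allocation ratio k = n₂/n₁ = 2, Var(x̄₁−x̄₂) = σ²(1/n₁ + 1/(k·n₁)) = σ²·(k+1)/(k·n₁).
So n₁ = (1 + 1/k)·((z_{α} + z_β)/d)² = 1.500 × (3.242/0.46)².
n₁ = 1.500 × 49.67 = 74.5.
Round up: n₁ = 75, giving n₂ = 2 × 75 = 150.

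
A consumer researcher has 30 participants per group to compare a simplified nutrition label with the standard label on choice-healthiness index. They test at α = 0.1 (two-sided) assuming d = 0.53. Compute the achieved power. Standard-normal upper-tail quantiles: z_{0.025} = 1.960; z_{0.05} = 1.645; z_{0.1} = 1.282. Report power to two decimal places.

For two equal groups, power = Φ(d·√(n/2) − z_{α/2}).
d·√(n/2) = 0.53 × √(30/2) = 0.53 × 3.873 = 2.053.
z_β = 2.053 − 1.645 = 0.408.
Power = Φ(0.408) = 0.658.

power ≈ 0.66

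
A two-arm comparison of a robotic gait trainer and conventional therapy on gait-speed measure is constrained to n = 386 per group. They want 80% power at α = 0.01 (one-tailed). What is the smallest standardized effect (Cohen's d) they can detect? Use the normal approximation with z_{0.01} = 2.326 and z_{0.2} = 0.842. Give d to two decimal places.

d_min ≈ 0.23

For two independent groups of n = 386 each: d_min = (z_{α} + z_β)·√(2/n).
z-sum = 2.326 + 0.842 = 3.168.
d_min = 3.168 × √(2/386) = 3.168 × 0.0720 = 0.228.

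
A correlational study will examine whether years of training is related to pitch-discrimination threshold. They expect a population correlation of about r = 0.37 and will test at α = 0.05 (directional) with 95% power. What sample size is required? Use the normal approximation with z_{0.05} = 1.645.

n = 75

Fisher's z: C = ½·ln((1+r)/(1−r)) = ½·ln(2.1746) = 0.3884.
n = ((z_{α} + z_β)/C)² + 3.
(1.645 + 1.645) / 0.3884 = 3.290 / 0.3884 = 8.471.
n = 8.471² + 3 = 71.75 + 3 = 74.8.
Round up.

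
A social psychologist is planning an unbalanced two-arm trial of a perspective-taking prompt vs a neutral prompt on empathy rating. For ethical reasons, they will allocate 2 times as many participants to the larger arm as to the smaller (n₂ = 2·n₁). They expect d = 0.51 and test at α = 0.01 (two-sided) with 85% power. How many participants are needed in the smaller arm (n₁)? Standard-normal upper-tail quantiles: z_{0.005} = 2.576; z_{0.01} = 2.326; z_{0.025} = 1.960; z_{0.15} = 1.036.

With allocation ratio k = n₂/n₁ = 2, Var(x̄₁−x̄₂) = σ²(1/n₁ + 1/(k·n₁)) = σ²·(k+1)/(k·n₁).
So n₁ = (1 + 1/k)·((z_{α/2} + z_β)/d)² = 1.500 × (3.612/0.51)².
n₁ = 1.500 × 50.16 = 75.2.
Round up: n₁ = 76, giving n₂ = 2 × 76 = 152.

n₁ = 76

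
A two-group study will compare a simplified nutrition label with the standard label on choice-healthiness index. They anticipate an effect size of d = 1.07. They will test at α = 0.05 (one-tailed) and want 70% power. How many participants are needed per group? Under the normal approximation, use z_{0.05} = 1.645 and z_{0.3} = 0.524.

For two independent groups with equal n: n = 2·((z_{α} + z_β) / d)².
z_{α} + z_β = 1.645 + 0.524 = 2.169.
n = 2 × (2.169 / 1.07)² = 2 × 2.027² = 2 × 4.11 = 8.2.
Round up to the next whole participant.

n = 9 per group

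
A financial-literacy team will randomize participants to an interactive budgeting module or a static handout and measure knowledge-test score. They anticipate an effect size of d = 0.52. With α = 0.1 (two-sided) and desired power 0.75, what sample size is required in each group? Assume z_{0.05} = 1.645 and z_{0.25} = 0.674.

For two independent groups with equal n: n = 2·((z_{α/2} + z_β) / d)².
z_{α/2} + z_β = 1.645 + 0.674 = 2.319.
n = 2 × (2.319 / 0.52)² = 2 × 4.460² = 2 × 19.89 = 39.8.
Round up to the next whole participant.

n = 40 per group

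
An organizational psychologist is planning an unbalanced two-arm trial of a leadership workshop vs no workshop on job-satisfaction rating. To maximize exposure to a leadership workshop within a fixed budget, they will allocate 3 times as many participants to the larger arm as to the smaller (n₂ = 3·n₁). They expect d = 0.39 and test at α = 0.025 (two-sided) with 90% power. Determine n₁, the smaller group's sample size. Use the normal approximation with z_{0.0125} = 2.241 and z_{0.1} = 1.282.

With allocation ratio k = n₂/n₁ = 3, Var(x̄₁−x̄₂) = σ²(1/n₁ + 1/(k·n₁)) = σ²·(k+1)/(k·n₁).
So n₁ = (1 + 1/k)·((z_{α/2} + z_β)/d)² = 1.333 × (3.523/0.39)².
n₁ = 1.333 × 81.60 = 108.8.
Round up: n₁ = 109, giving n₂ = 3 × 109 = 327.

n₁ = 109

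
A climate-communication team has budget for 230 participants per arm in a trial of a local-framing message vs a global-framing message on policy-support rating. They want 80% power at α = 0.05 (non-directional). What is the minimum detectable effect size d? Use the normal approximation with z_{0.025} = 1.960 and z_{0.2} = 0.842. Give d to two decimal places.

For two independent groups of n = 230 each: d_min = (z_{α/2} + z_β)·√(2/n).
z-sum = 1.960 + 0.842 = 2.802.
d_min = 2.802 × √(2/230) = 2.802 × 0.0933 = 0.261.

d_min ≈ 0.26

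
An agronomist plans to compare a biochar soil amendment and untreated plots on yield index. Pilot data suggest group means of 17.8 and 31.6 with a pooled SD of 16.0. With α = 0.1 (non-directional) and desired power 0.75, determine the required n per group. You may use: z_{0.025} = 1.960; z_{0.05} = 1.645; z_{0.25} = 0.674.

Cohen's d = |M₁ − M₂| / SD_pooled = |17.8 − 31.6| / 16.0 = 13.8 / 16.0 = 0.863.
For two independent groups with equal n: n = 2·((z_{α/2} + z_β) / d)².
z_{α/2} + z_β = 1.645 + 0.674 = 2.319.
n = 2 × (2.319 / 0.863)² = 2 × 2.687² = 2 × 7.22 = 14.4.
Round up to the next whole participant.

n = 15 per group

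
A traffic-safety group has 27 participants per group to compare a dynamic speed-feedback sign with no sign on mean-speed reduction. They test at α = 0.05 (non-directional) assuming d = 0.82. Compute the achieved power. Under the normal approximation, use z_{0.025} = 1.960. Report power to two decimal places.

power ≈ 0.85

For two equal groups, power = Φ(d·√(n/2) − z_{α/2}).
d·√(n/2) = 0.82 × √(27/2) = 0.82 × 3.674 = 3.013.
z_β = 3.013 − 1.960 = 1.053.
Power = Φ(1.053) = 0.854.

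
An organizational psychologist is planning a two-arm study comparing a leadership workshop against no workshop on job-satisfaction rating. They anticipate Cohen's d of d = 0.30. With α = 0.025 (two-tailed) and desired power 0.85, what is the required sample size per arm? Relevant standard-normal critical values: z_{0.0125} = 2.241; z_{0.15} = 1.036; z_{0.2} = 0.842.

n = 239 per group

For two independent groups with equal n: n = 2·((z_{α/2} + z_β) / d)².
z_{α/2} + z_β = 2.241 + 1.036 = 3.277.
n = 2 × (3.277 / 0.30)² = 2 × 10.923² = 2 × 119.32 = 238.6.
Round up to the next whole participant.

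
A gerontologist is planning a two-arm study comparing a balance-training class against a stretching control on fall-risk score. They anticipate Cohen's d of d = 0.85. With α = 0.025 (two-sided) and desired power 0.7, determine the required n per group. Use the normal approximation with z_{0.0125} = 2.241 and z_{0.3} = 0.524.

n = 22 per group

For two independent groups with equal n: n = 2·((z_{α/2} + z_β) / d)².
z_{α/2} + z_β = 2.241 + 0.524 = 2.765.
n = 2 × (2.765 / 0.85)² = 2 × 3.253² = 2 × 10.58 = 21.2.
Round up to the next whole participant.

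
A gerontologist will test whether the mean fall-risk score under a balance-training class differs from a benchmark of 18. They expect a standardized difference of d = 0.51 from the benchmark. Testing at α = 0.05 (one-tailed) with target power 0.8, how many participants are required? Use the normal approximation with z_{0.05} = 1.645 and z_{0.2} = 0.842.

n = 24

For a one-sample test: n = ((z_{α} + z_β) / d)².
z_{α} + z_β = 1.645 + 0.842 = 2.487.
n = (2.487 / 0.51)² = 4.876² = 23.78.
Round up.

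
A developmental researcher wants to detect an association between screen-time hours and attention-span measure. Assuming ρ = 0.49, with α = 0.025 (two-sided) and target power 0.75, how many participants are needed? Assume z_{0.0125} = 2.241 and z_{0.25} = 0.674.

Fisher's z: C = ½·ln((1+r)/(1−r)) = ½·ln(2.9216) = 0.5361.
n = ((z_{α/2} + z_β)/C)² + 3.
(2.241 + 0.674) / 0.5361 = 2.915 / 0.5361 = 5.437.
n = 5.437² + 3 = 29.57 + 3 = 32.6.
Round up.

n = 33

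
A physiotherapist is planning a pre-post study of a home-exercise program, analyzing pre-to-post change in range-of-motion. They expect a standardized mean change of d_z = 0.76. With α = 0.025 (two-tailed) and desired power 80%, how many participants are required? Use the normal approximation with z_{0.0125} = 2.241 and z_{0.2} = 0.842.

For a paired (one-sample on differences) test: n = ((z_{α/2} + z_β) / d)².
z_{α/2} + z_β = 2.241 + 0.842 = 3.083.
n = (3.083 / 0.76)² = 4.057² = 16.46.
Round up.

n = 17 pairs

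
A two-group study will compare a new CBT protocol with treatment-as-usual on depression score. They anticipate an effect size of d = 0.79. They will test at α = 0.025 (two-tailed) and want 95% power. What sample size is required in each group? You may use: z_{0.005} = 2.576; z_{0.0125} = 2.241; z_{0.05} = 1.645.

For two independent groups with equal n: n = 2·((z_{α/2} + z_β) / d)².
z_{α/2} + z_β = 2.241 + 1.645 = 3.886.
n = 2 × (3.886 / 0.79)² = 2 × 4.919² = 2 × 24.20 = 48.4.
Round up to the next whole participant.

n = 49 per group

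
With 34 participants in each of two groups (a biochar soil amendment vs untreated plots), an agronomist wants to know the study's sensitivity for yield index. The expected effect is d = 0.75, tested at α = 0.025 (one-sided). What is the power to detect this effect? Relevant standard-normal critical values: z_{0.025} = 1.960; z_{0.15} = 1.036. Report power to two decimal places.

power ≈ 0.87

For two equal groups, power = Φ(d·√(n/2) − z_{α}).
d·√(n/2) = 0.75 × √(34/2) = 0.75 × 4.123 = 3.092.
z_β = 3.092 − 1.960 = 1.132.
Power = Φ(1.132) = 0.871.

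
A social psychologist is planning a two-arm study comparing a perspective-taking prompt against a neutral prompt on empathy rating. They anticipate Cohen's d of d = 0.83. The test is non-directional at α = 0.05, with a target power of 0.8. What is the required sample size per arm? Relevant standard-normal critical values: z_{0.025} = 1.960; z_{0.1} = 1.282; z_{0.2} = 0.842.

n = 23 per group

For two independent groups with equal n: n = 2·((z_{α/2} + z_β) / d)².
z_{α/2} + z_β = 1.960 + 0.842 = 2.802.
n = 2 × (2.802 / 0.83)² = 2 × 3.376² = 2 × 11.40 = 22.8.
Round up to the next whole participant.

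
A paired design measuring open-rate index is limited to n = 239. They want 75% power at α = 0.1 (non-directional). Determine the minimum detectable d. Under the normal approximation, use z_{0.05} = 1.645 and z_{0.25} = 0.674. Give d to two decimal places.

For a single sample (or paired design) of n = 239: d_min = (z_{α/2} + z_β)/√n.
z-sum = 1.645 + 0.674 = 2.319.
d_min = 2.319 / √239 = 2.319 / 15.460 = 0.150.

d_min ≈ 0.15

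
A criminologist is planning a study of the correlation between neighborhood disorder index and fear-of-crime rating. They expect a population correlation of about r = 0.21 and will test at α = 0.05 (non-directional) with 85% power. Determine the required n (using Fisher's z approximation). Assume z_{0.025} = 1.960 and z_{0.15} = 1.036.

n = 201

Fisher's z: C = ½·ln((1+r)/(1−r)) = ½·ln(1.5316) = 0.2132.
n = ((z_{α/2} + z_β)/C)² + 3.
(1.960 + 1.036) / 0.2132 = 2.996 / 0.2132 = 14.053.
n = 14.053² + 3 = 197.47 + 3 = 200.5.
Round up.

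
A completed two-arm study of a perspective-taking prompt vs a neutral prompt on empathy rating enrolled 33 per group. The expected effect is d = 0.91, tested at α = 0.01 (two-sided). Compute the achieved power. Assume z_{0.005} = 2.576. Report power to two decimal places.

For two equal groups, power = Φ(d·√(n/2) − z_{α/2}).
d·√(n/2) = 0.91 × √(33/2) = 0.91 × 4.062 = 3.696.
z_β = 3.696 − 2.576 = 1.120.
Power = Φ(1.120) = 0.869.

power ≈ 0.87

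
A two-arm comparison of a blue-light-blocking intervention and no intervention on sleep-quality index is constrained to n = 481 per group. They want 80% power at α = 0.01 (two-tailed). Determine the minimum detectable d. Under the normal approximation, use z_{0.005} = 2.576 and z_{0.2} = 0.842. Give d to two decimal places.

d_min ≈ 0.22

For two independent groups of n = 481 each: d_min = (z_{α/2} + z_β)·√(2/n).
z-sum = 2.576 + 0.842 = 3.418.
d_min = 3.418 × √(2/481) = 3.418 × 0.0645 = 0.220.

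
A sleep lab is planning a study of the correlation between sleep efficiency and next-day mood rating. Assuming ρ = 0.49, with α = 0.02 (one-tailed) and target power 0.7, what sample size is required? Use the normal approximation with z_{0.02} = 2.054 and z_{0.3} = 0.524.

Fisher's z: C = ½·ln((1+r)/(1−r)) = ½·ln(2.9216) = 0.5361.
n = ((z_{α} + z_β)/C)² + 3.
(2.054 + 0.524) / 0.5361 = 2.578 / 0.5361 = 4.809.
n = 4.809² + 3 = 23.12 + 3 = 26.1.
Round up.

n = 27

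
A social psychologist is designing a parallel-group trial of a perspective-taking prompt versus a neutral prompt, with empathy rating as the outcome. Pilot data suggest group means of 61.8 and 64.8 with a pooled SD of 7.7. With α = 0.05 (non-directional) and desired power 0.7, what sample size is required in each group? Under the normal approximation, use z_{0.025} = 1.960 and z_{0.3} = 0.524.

Cohen's d = |M₁ − M₂| / SD_pooled = |61.8 − 64.8| / 7.7 = 3.0 / 7.7 = 0.390.
For two independent groups with equal n: n = 2·((z_{α/2} + z_β) / d)².
z_{α/2} + z_β = 1.960 + 0.524 = 2.484.
n = 2 × (2.484 / 0.390)² = 2 × 6.369² = 2 × 40.57 = 81.1.
Round up to the next whole participant.

n = 82 per group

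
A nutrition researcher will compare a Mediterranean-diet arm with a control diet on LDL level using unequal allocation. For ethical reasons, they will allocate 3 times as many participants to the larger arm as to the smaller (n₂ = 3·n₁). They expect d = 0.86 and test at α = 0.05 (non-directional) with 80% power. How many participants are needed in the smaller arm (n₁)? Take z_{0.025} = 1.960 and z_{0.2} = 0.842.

With allocation ratio k = n₂/n₁ = 3, Var(x̄₁−x̄₂) = σ²(1/n₁ + 1/(k·n₁)) = σ²·(k+1)/(k·n₁).
So n₁ = (1 + 1/k)·((z_{α/2} + z_β)/d)² = 1.333 × (2.802/0.86)².
n₁ = 1.333 × 10.62 = 14.2.
Round up: n₁ = 15, giving n₂ = 3 × 15 = 45.

n₁ = 15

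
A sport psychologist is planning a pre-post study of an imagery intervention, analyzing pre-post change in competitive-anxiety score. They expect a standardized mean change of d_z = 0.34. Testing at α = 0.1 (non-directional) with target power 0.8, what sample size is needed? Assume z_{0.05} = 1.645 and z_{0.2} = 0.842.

For a paired (one-sample on differences) test: n = ((z_{α/2} + z_β) / d)².
z_{α/2} + z_β = 1.645 + 0.842 = 2.487.
n = (2.487 / 0.34)² = 7.315² = 53.50.
Round up.

n = 54 pairs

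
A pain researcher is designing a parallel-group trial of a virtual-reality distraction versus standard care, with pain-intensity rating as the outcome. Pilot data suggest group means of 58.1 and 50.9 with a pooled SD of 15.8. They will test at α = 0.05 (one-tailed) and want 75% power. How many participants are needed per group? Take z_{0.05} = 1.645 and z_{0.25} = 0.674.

Cohen's d = |M₁ − M₂| / SD_pooled = |58.1 − 50.9| / 15.8 = 7.2 / 15.8 = 0.456.
For two independent groups with equal n: n = 2·((z_{α} + z_β) / d)².
z_{α} + z_β = 1.645 + 0.674 = 2.319.
n = 2 × (2.319 / 0.456)² = 2 × 5.086² = 2 × 25.86 = 51.7.
Round up to the next whole participant.

n = 52 per group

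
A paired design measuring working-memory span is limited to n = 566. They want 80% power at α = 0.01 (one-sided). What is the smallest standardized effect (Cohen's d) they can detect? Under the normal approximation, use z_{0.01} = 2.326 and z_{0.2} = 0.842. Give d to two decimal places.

For a single sample (or paired design) of n = 566: d_min = (z_{α} + z_β)/√n.
z-sum = 2.326 + 0.842 = 3.168.
d_min = 3.168 / √566 = 3.168 / 23.791 = 0.133.

d_min ≈ 0.13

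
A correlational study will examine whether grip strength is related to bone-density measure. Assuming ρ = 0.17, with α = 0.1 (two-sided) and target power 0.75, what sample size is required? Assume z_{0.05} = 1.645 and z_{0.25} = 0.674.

n = 186

Fisher's z: C = ½·ln((1+r)/(1−r)) = ½·ln(1.4096) = 0.1717.
n = ((z_{α/2} + z_β)/C)² + 3.
(1.645 + 0.674) / 0.1717 = 2.319 / 0.1717 = 13.506.
n = 13.506² + 3 = 182.42 + 3 = 185.4.
Round up.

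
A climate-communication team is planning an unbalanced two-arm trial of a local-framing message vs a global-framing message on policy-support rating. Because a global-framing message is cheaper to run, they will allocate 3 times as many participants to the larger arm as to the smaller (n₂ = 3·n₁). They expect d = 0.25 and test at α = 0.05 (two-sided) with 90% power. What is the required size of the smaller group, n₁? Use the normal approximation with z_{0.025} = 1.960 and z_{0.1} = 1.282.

With allocation ratio k = n₂/n₁ = 3, Var(x̄₁−x̄₂) = σ²(1/n₁ + 1/(k·n₁)) = σ²·(k+1)/(k·n₁).
So n₁ = (1 + 1/k)·((z_{α/2} + z_β)/d)² = 1.333 × (3.242/0.25)².
n₁ = 1.333 × 168.17 = 224.2.
Round up: n₁ = 225, giving n₂ = 3 × 225 = 675.

n₁ = 225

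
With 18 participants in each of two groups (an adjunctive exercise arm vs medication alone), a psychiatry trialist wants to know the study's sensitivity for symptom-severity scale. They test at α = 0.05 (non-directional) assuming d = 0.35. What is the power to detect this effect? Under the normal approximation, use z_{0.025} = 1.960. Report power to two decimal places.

For two equal groups, power = Φ(d·√(n/2) − z_{α/2}).
d·√(n/2) = 0.35 × √(18/2) = 0.35 × 3.000 = 1.050.
z_β = 1.050 − 1.960 = -0.910.
Power = Φ(-0.910) = 0.181.

power ≈ 0.18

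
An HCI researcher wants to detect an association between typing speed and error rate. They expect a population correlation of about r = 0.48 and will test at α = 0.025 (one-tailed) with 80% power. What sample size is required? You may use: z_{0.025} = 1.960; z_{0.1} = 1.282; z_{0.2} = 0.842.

Fisher's z: C = ½·ln((1+r)/(1−r)) = ½·ln(2.8462) = 0.5230.
n = ((z_{α} + z_β)/C)² + 3.
(1.960 + 0.842) / 0.5230 = 2.802 / 0.5230 = 5.358.
n = 5.358² + 3 = 28.70 + 3 = 31.7.
Round up.

n = 32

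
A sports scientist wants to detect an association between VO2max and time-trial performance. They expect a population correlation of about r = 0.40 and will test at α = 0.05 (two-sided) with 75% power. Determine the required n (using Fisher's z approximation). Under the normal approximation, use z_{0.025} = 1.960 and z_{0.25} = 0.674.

Fisher's z: C = ½·ln((1+r)/(1−r)) = ½·ln(2.3333) = 0.4236.
n = ((z_{α/2} + z_β)/C)² + 3.
(1.960 + 0.674) / 0.4236 = 2.634 / 0.4236 = 6.218.
n = 6.218² + 3 = 38.67 + 3 = 41.7.
Round up.

n = 42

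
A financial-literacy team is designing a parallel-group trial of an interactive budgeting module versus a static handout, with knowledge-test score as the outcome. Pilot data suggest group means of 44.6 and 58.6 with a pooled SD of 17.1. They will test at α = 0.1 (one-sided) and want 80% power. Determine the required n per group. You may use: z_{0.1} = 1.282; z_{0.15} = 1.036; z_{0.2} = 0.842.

n = 14 per group

Cohen's d = |M₁ − M₂| / SD_pooled = |44.6 − 58.6| / 17.1 = 14.0 / 17.1 = 0.819.
For two independent groups with equal n: n = 2·((z_{α} + z_β) / d)².
z_{α} + z_β = 1.282 + 0.842 = 2.124.
n = 2 × (2.124 / 0.819)² = 2 × 2.593² = 2 × 6.73 = 13.5.
Round up to the next whole participant.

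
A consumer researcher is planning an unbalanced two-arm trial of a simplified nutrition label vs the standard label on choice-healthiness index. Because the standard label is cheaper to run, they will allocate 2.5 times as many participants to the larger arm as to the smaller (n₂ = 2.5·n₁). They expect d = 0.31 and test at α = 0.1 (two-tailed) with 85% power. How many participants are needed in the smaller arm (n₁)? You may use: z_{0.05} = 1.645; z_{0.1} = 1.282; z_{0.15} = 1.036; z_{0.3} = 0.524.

With allocation ratio k = n₂/n₁ = 2.5, Var(x̄₁−x̄₂) = σ²(1/n₁ + 1/(k·n₁)) = σ²·(k+1)/(k·n₁).
So n₁ = (1 + 1/k)·((z_{α/2} + z_β)/d)² = 1.400 × (2.681/0.31)².
n₁ = 1.400 × 74.79 = 104.7.
Round up: n₁ = 105, giving n₂ = ⌈2.5 × 105⌉ = ⌈262.5⌉ = 263.

n₁ = 105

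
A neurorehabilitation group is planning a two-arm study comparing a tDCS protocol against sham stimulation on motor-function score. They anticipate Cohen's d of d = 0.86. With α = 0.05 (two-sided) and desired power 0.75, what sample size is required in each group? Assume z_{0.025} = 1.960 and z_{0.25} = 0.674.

For two independent groups with equal n: n = 2·((z_{α/2} + z_β) / d)².
z_{α/2} + z_β = 1.960 + 0.674 = 2.634.
n = 2 × (2.634 / 0.86)² = 2 × 3.063² = 2 × 9.38 = 18.8.
Round up to the next whole participant.

n = 19 per group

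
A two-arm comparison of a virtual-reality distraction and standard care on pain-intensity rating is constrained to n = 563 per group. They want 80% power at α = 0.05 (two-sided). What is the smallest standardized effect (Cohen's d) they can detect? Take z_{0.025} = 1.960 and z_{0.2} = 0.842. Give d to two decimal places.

d_min ≈ 0.17

For two independent groups of n = 563 each: d_min = (z_{α/2} + z_β)·√(2/n).
z-sum = 1.960 + 0.842 = 2.802.
d_min = 2.802 × √(2/563) = 2.802 × 0.0596 = 0.167.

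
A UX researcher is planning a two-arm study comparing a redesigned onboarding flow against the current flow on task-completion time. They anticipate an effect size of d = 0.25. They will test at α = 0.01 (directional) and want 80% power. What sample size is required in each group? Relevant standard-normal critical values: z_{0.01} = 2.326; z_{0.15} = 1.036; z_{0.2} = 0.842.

For two independent groups with equal n: n = 2·((z_{α} + z_β) / d)².
z_{α} + z_β = 2.326 + 0.842 = 3.168.
n = 2 × (3.168 / 0.25)² = 2 × 12.672² = 2 × 160.58 = 321.2.
Round up to the next whole participant.

n = 322 per group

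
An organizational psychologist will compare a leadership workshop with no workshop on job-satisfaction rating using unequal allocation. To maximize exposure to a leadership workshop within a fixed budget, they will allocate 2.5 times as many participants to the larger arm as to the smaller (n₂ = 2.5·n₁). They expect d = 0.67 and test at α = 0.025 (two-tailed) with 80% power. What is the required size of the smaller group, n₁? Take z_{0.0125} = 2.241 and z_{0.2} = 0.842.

n₁ = 30

With allocation ratio k = n₂/n₁ = 2.5, Var(x̄₁−x̄₂) = σ²(1/n₁ + 1/(k·n₁)) = σ²·(k+1)/(k·n₁).
So n₁ = (1 + 1/k)·((z_{α/2} + z_β)/d)² = 1.400 × (3.083/0.67)².
n₁ = 1.400 × 21.17 = 29.6.
Round up: n₁ = 30, giving n₂ = 2.5 × 30 = 75.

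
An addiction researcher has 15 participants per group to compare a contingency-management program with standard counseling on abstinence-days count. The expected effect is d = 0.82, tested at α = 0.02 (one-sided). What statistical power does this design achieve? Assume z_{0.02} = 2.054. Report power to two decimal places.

For two equal groups, power = Φ(d·√(n/2) − z_{α}).
d·√(n/2) = 0.82 × √(15/2) = 0.82 × 2.739 = 2.246.
z_β = 2.246 − 2.054 = 0.192.
Power = Φ(0.192) = 0.576.

power ≈ 0.58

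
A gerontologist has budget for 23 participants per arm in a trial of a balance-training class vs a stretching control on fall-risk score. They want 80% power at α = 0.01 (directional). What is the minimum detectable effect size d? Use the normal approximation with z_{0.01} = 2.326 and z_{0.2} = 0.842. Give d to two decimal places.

d_min ≈ 0.93

For two independent groups of n = 23 each: d_min = (z_{α} + z_β)·√(2/n).
z-sum = 2.326 + 0.842 = 3.168.
d_min = 3.168 × √(2/23) = 3.168 × 0.2949 = 0.934.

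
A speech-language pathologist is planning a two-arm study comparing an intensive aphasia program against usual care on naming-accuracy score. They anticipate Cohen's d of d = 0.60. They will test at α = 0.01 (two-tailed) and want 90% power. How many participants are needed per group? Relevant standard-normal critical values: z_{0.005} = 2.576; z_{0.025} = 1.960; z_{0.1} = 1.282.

n = 83 per group

For two independent groups with equal n: n = 2·((z_{α/2} + z_β) / d)².
z_{α/2} + z_β = 2.576 + 1.282 = 3.858.
n = 2 × (3.858 / 0.60)² = 2 × 6.430² = 2 × 41.34 = 82.7.
Round up to the next whole participant.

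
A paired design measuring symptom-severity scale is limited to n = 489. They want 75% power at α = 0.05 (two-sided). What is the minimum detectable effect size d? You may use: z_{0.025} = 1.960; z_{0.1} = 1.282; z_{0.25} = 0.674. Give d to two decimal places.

d_min ≈ 0.12

For a single sample (or paired design) of n = 489: d_min = (z_{α/2} + z_β)/√n.
z-sum = 1.960 + 0.674 = 2.634.
d_min = 2.634 / √489 = 2.634 / 22.113 = 0.119.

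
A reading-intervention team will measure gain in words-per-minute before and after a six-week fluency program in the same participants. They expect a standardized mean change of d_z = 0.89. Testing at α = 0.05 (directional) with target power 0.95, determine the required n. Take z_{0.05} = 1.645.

n = 14 pairs

For a paired (one-sample on differences) test: n = ((z_{α} + z_β) / d)².
z_{α} + z_β = 1.645 + 1.645 = 3.290.
n = (3.290 / 0.89)² = 3.697² = 13.67.
Round up.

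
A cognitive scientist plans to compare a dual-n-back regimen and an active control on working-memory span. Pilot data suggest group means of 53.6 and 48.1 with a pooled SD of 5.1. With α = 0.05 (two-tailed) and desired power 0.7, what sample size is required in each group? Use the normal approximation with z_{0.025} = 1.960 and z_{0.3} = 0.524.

Cohen's d = |M₁ − M₂| / SD_pooled = |53.6 − 48.1| / 5.1 = 5.5 / 5.1 = 1.078.
For two independent groups with equal n: n = 2·((z_{α/2} + z_β) / d)².
z_{α/2} + z_β = 1.960 + 0.524 = 2.484.
n = 2 × (2.484 / 1.078)² = 2 × 2.304² = 2 × 5.31 = 10.6.
Round up to the next whole participant.

n = 11 per group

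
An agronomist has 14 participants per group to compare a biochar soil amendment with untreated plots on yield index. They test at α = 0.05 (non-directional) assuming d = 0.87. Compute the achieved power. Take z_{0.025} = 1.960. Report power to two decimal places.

power ≈ 0.63

For two equal groups, power = Φ(d·√(n/2) − z_{α/2}).
d·√(n/2) = 0.87 × √(14/2) = 0.87 × 2.646 = 2.302.
z_β = 2.302 − 1.960 = 0.342.
Power = Φ(0.342) = 0.634.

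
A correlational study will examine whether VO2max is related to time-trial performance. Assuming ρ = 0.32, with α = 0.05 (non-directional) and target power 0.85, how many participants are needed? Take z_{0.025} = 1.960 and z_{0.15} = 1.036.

n = 85

Fisher's z: C = ½·ln((1+r)/(1−r)) = ½·ln(1.9412) = 0.3316.
n = ((z_{α/2} + z_β)/C)² + 3.
(1.960 + 1.036) / 0.3316 = 2.996 / 0.3316 = 9.035.
n = 9.035² + 3 = 81.63 + 3 = 84.6.
Round up.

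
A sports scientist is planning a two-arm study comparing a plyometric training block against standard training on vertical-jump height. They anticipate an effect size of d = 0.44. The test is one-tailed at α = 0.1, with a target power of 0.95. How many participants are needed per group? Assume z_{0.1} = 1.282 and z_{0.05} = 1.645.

For two independent groups with equal n: n = 2·((z_{α} + z_β) / d)².
z_{α} + z_β = 1.282 + 1.645 = 2.927.
n = 2 × (2.927 / 0.44)² = 2 × 6.652² = 2 × 44.25 = 88.5.
Round up to the next whole participant.

n = 89 per group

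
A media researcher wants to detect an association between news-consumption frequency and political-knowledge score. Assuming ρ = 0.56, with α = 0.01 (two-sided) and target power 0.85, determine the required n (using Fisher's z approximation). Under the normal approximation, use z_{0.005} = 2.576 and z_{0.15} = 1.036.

n = 36

Fisher's z: C = ½·ln((1+r)/(1−r)) = ½·ln(3.5455) = 0.6328.
n = ((z_{α/2} + z_β)/C)² + 3.
(2.576 + 1.036) / 0.6328 = 3.612 / 0.6328 = 5.708.
n = 5.708² + 3 = 32.58 + 3 = 35.6.
Round up.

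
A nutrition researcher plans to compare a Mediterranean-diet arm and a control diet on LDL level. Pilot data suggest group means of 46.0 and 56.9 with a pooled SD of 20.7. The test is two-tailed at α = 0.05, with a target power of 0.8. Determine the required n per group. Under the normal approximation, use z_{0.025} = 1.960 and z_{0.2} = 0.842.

Cohen's d = |M₁ − M₂| / SD_pooled = |46.0 − 56.9| / 20.7 = 10.9 / 20.7 = 0.527.
For two independent groups with equal n: n = 2·((z_{α/2} + z_β) / d)².
z_{α/2} + z_β = 1.960 + 0.842 = 2.802.
n = 2 × (2.802 / 0.527)² = 2 × 5.317² = 2 × 28.27 = 56.5.
Round up to the next whole participant.

n = 57 per group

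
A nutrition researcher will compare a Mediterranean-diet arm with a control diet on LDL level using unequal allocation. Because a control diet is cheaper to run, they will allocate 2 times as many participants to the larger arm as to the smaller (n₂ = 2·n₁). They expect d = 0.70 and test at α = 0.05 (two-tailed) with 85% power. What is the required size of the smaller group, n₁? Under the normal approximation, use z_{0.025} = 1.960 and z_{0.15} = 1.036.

n₁ = 28

With allocation ratio k = n₂/n₁ = 2, Var(x̄₁−x̄₂) = σ²(1/n₁ + 1/(k·n₁)) = σ²·(k+1)/(k·n₁).
So n₁ = (1 + 1/k)·((z_{α/2} + z_β)/d)² = 1.500 × (2.996/0.70)².
n₁ = 1.500 × 18.32 = 27.5.
Round up: n₁ = 28, giving n₂ = 2 × 28 = 56.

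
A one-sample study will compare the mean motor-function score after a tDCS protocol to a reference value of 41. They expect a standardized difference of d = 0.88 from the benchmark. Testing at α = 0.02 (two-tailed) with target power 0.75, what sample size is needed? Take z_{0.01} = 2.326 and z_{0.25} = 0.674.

For a one-sample test: n = ((z_{α/2} + z_β) / d)².
z_{α/2} + z_β = 2.326 + 0.674 = 3.000.
n = (3.000 / 0.88)² = 3.409² = 11.62.
Round up.

n = 12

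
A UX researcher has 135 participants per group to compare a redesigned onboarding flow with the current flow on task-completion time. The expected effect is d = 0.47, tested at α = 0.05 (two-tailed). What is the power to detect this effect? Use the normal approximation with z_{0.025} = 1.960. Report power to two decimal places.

For two equal groups, power = Φ(d·√(n/2) − z_{α/2}).
d·√(n/2) = 0.47 × √(135/2) = 0.47 × 8.216 = 3.861.
z_β = 3.861 − 1.960 = 1.901.
Power = Φ(1.901) = 0.971.

power ≈ 0.97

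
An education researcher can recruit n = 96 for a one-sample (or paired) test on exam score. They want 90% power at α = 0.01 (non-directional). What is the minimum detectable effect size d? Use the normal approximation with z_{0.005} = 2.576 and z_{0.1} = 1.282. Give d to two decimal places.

For a single sample (or paired design) of n = 96: d_min = (z_{α/2} + z_β)/√n.
z-sum = 2.576 + 1.282 = 3.858.
d_min = 3.858 / √96 = 3.858 / 9.798 = 0.394.

d_min ≈ 0.39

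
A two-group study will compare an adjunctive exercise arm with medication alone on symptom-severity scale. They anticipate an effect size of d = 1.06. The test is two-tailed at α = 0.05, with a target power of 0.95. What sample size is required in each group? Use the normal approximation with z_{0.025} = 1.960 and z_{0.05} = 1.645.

n = 24 per group

For two independent groups with equal n: n = 2·((z_{α/2} + z_β) / d)².
z_{α/2} + z_β = 1.960 + 1.645 = 3.605.
n = 2 × (3.605 / 1.06)² = 2 × 3.401² = 2 × 11.57 = 23.1.
Round up to the next whole participant.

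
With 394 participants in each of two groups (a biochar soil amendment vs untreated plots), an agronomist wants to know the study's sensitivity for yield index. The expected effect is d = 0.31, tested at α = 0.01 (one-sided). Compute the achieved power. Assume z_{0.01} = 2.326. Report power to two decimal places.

power ≈ 0.98

For two equal groups, power = Φ(d·√(n/2) − z_{α}).
d·√(n/2) = 0.31 × √(394/2) = 0.31 × 14.036 = 4.351.
z_β = 4.351 − 2.326 = 2.025.
Power = Φ(2.025) = 0.979.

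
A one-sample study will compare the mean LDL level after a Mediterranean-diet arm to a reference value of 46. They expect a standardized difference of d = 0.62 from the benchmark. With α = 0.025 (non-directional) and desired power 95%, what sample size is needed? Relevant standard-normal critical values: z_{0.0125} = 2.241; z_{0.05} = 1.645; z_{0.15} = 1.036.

For a one-sample test: n = ((z_{α/2} + z_β) / d)².
z_{α/2} + z_β = 2.241 + 1.645 = 3.886.
n = (3.886 / 0.62)² = 6.268² = 39.28.
Round up.

n = 40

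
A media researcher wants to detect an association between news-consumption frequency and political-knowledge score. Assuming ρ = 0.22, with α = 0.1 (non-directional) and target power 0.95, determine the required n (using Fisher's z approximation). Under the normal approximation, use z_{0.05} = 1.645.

Fisher's z: C = ½·ln((1+r)/(1−r)) = ½·ln(1.5641) = 0.2237.
n = ((z_{α/2} + z_β)/C)² + 3.
(1.645 + 1.645) / 0.2237 = 3.290 / 0.2237 = 14.707.
n = 14.707² + 3 = 216.30 + 3 = 219.3.
Round up.

n = 220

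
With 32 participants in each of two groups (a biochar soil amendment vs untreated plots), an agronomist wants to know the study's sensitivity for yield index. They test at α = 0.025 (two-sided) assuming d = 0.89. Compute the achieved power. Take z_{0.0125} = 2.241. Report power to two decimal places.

power ≈ 0.91

For two equal groups, power = Φ(d·√(n/2) − z_{α/2}).
d·√(n/2) = 0.89 × √(32/2) = 0.89 × 4.000 = 3.560.
z_β = 3.560 − 2.241 = 1.319.
Power = Φ(1.319) = 0.906.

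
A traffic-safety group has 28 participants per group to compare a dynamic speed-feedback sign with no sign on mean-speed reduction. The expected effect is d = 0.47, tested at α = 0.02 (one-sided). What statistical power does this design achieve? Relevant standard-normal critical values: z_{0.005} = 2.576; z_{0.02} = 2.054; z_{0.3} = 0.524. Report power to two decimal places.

power ≈ 0.38

For two equal groups, power = Φ(d·√(n/2) − z_{α}).
d·√(n/2) = 0.47 × √(28/2) = 0.47 × 3.742 = 1.759.
z_β = 1.759 − 2.054 = -0.295.
Power = Φ(-0.295) = 0.384.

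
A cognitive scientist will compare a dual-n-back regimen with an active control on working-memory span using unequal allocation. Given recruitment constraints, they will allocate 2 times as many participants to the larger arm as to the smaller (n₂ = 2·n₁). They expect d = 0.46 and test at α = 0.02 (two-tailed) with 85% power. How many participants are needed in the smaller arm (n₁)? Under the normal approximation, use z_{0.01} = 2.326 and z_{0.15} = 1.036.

n₁ = 81

With allocation ratio k = n₂/n₁ = 2, Var(x̄₁−x̄₂) = σ²(1/n₁ + 1/(k·n₁)) = σ²·(k+1)/(k·n₁).
So n₁ = (1 + 1/k)·((z_{α/2} + z_β)/d)² = 1.500 × (3.362/0.46)².
n₁ = 1.500 × 53.42 = 80.1.
Round up: n₁ = 81, giving n₂ = 2 × 81 = 162.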